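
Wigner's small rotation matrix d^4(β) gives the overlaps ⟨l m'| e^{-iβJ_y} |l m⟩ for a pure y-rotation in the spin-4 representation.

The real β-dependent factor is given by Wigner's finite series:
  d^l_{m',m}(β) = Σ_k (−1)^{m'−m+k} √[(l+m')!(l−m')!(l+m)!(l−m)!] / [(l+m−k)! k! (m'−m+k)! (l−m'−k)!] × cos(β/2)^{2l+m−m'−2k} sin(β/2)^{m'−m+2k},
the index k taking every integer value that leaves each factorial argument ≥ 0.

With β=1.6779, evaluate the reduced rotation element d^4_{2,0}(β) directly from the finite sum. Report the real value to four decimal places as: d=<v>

d^4_{2,0}(β=1.6779) via Wigner's sum:
With c≡cos(β/2)=0.668244 and s≡sin(β/2)=0.743942, N=[720·2·24·24]^{1/2}=910.735966
The bounds max(0,m−m')=0 and min(l+m,l−m')=2 give 3 terms
  k=0: (−1)^2·910.7360/(96)·0.6682^6·0.7439^2 = +0.467532
  k=1: (−1)^3·910.7360/(36)·0.6682^4·0.7439^4 = -1.545209
  k=2: (−1)^4·910.7360/(96)·0.6682^2·0.7439^6 = +0.718168
d^4_{2,0}(1.6779) = +0.467532 -1.545209 +0.718168 = -0.359509

d=-0.3595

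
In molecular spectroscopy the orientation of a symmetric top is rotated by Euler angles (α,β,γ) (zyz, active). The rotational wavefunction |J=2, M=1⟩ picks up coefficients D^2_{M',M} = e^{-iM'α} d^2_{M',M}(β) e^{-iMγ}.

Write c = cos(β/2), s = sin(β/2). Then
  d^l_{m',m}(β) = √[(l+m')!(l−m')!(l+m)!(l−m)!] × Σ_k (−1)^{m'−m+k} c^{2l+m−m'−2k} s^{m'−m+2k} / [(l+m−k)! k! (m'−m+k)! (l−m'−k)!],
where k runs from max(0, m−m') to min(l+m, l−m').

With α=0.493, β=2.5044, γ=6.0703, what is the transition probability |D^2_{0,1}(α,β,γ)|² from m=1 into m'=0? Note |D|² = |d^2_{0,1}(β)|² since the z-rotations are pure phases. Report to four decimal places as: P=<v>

First d^2_{0,1}(β=2.5044), then the phase factors e^{-i(0)α} and e^{-i(1)γ}:
c=cos(2.5044/2)=0.313234, s=sin(2.5044/2)=0.949676; N=√[2·2·6·1]=4.898979
k∈{1,2} keeps every argument non-negative
  k=1: (−1)^0·4.8990/(2)·0.3132^3·0.9497^1 = +0.071492
  k=2: (−1)^1·4.8990/(2)·0.3132^1·0.9497^3 = -0.657159
d^2_{0,1}(2.5044) = +0.071492 -0.657159 = -0.585667
|D^2_{0,1}|² = |d^2_{0,1}(β)|² = (-0.585667)² = 0.343006 (the z-rotation phases have unit modulus)

P=0.3430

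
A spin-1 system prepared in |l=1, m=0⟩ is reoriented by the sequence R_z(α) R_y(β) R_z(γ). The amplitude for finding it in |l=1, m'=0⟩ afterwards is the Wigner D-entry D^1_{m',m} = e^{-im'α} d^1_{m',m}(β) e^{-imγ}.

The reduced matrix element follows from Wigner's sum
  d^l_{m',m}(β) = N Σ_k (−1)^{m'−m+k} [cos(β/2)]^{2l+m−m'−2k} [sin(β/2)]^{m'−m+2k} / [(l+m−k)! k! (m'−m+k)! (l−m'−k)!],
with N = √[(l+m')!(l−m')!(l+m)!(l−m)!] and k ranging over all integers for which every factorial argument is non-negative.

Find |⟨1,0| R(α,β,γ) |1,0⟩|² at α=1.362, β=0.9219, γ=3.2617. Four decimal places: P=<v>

P=0.3652

Split into d^1_{0,0}(β=0.9219) × two z-phases.
With c≡cos(β/2)=0.895630 and s≡sin(β/2)=0.444799, N=[1·1·1·1]^{1/2}=1.000000
k: max(0,(0)−(0))=0 … min(1+(0),1−(0))=1
  k=0: (−1)^0·1.0000/(1)·0.8956^2·0.4448^0 = +0.802154
  k=1: (−1)^1·1.0000/(1)·0.8956^0·0.4448^2 = -0.197846
d^1_{0,0}(0.9219) = +0.802154 -0.197846 = +0.604307
|D^1_{0,0}|² = |d^1_{0,0}(β)|² = (+0.604307)² = 0.365187 (the z-rotation phases have unit modulus)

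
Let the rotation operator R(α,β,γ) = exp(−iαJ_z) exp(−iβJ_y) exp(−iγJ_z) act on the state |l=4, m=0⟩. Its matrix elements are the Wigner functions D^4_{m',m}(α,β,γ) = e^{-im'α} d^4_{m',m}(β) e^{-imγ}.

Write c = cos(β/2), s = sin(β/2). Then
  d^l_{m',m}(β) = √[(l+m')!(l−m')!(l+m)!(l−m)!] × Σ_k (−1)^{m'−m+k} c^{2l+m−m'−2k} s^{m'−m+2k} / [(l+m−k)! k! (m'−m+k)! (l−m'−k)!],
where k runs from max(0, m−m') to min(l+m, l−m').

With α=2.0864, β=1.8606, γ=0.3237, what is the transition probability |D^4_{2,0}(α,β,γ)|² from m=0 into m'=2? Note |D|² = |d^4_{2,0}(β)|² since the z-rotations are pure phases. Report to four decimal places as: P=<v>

First d^4_{2,0}(β=1.8606), then the phase factors e^{-i(2)α} and e^{-i(0)γ}:
c=cos(1.8606/2)=0.597593, s=sin(1.8606/2)=0.801799; N=√[720·2·24·24]=910.735966
k: max(0,(0)−(2))=0 … min(4+(0),4−(2))=2
  k=0: (−1)^2·910.7360/(96)·0.5976^6·0.8018^2 = +0.277771
  k=1: (−1)^3·910.7360/(36)·0.5976^4·0.8018^4 = -1.333448
  k=2: (−1)^4·910.7360/(96)·0.5976^2·0.8018^6 = +0.900175
d^4_{2,0}(1.8606) = +0.277771 -1.333448 +0.900175 = -0.155501
|D^4_{2,0}|² = |d^4_{2,0}(β)|² = (-0.155501)² = 0.024181 (the z-rotation phases have unit modulus)

P=0.0242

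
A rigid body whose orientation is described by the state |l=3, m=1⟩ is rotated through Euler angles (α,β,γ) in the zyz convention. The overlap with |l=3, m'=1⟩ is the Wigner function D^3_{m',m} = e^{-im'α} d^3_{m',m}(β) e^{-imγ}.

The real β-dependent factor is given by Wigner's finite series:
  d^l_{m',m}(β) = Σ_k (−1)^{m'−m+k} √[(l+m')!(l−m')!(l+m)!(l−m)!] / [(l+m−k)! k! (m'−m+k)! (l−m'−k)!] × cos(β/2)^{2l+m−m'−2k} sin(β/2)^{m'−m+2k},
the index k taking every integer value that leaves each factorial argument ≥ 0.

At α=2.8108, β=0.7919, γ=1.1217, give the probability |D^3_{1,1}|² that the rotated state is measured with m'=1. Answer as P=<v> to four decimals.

First d^3_{1,1}(β=0.7919), then the phase factors e^{-i(1)α} and e^{-i(1)γ}:
With c≡cos(β/2)=0.922631 and s≡sin(β/2)=0.385685, N=[24·2·24·2]^{1/2}=48.000000
k: max(0,(1)−(1))=0 … min(3+(1),3−(1))=2
  k=0: (−1)^0·48.0000/(48)·0.9226^6·0.3857^0 = +0.616832
  k=1: (−1)^1·48.0000/(6)·0.9226^4·0.3857^2 = -0.862316
  k=2: (−1)^2·48.0000/(8)·0.9226^2·0.3857^4 = +0.113015
d^3_{1,1}(0.7919) = +0.616832 -0.862316 +0.113015 = -0.132469
|D^3_{1,1}|² = |d^3_{1,1}(β)|² = (-0.132469)² = 0.017548 (the z-rotation phases have unit modulus)

P=0.0175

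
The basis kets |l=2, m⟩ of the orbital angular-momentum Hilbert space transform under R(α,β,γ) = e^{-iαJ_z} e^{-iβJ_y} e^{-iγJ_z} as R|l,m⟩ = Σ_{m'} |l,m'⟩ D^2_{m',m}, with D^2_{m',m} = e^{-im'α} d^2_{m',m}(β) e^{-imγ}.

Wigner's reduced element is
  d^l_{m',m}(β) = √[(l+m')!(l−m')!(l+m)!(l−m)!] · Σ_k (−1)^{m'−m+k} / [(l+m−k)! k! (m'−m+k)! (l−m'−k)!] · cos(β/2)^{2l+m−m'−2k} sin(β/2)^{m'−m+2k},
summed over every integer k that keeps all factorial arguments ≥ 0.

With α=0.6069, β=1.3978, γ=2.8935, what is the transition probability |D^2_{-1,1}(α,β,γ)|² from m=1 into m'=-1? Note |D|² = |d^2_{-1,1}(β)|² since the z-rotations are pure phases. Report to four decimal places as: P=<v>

P=0.3096

D^2_{-1,1}(0.6069,1.3978,2.8935) = e^{-i·-1·0.6069}·d^2_{-1,1}(1.3978)·e^{-i·1·2.8935}. Compute d first:
c=cos(1.3978/2)=0.765550, s=sin(1.3978/2)=0.643376; N=√[1·6·6·1]=6.000000
k: max(0,(1)−(-1))=2 … min(2+(1),2−(-1))=3
  k=2: (−1)^0·6.0000/(2)·0.7656^2·0.6434^2 = +0.727777
  k=3: (−1)^1·6.0000/(6)·0.7656^0·0.6434^4 = -0.171340
d^2_{-1,1}(1.3978) = +0.727777 -0.171340 = +0.556437
|D^2_{-1,1}|² = |d^2_{-1,1}(β)|² = (+0.556437)² = 0.309622 (the z-rotation phases have unit modulus)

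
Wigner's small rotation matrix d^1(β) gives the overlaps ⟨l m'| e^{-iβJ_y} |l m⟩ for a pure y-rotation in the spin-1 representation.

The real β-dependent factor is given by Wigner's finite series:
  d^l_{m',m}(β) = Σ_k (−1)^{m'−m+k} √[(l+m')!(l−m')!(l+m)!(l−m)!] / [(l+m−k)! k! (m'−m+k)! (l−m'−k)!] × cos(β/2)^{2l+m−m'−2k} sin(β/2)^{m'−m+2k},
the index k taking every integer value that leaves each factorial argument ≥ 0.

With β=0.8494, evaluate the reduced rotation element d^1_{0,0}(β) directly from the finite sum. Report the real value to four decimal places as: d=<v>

d^1_{0,0}(β=0.8494) via Wigner's sum:
c=cos(0.8494/2)=0.911162, s=sin(0.8494/2)=0.412047; N=√[1·1·1·1]=1.000000
Admissible k: 0..1 (factorial args all ≥0)
  k=0: (−1)^0·1.0000/(1)·0.9112^2·0.4120^0 = +0.830217
  k=1: (−1)^1·1.0000/(1)·0.9112^0·0.4120^2 = -0.169783
d^1_{0,0}(0.8494) = +0.830217 -0.169783 = +0.660434

d=0.6604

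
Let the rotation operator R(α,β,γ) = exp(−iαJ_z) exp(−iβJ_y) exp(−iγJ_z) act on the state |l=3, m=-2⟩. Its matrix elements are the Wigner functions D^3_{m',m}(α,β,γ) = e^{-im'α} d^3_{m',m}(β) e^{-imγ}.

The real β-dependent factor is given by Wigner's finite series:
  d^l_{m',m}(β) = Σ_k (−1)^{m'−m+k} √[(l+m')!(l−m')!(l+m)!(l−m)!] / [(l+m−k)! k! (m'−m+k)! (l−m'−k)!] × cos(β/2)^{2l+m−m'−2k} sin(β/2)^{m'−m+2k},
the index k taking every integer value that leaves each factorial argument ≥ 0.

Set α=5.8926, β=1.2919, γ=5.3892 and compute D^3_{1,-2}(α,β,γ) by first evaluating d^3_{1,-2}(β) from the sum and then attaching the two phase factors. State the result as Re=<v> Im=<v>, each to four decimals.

Re=-0.0868 Im=0.4953

D^3_{1,-2}(5.8926,1.2919,5.3892) = e^{-i·1·5.8926}·d^3_{1,-2}(1.2919)·e^{-i·-2·5.3892}. Compute d first:
With c≡cos(β/2)=0.798528 and s≡sin(β/2)=0.601957, N=[24·2·1·120]^{1/2}=75.894664
Admissible k: 0..1 (factorial args all ≥0)
  k=0: (−1)^3·75.8947/(12)·0.7985^3·0.6020^3 = -0.702422
  k=1: (−1)^4·75.8947/(24)·0.7985^1·0.6020^5 = +0.199581
d^3_{1,-2}(1.2919) = -0.702422 +0.199581 = -0.502841
Phases: e^{-i·(1)·5.8926}=+0.924686+0.380730i, e^{-i·(-2)·5.3892}=-0.215471-0.976510i ⇒ D=-0.086762+0.495299i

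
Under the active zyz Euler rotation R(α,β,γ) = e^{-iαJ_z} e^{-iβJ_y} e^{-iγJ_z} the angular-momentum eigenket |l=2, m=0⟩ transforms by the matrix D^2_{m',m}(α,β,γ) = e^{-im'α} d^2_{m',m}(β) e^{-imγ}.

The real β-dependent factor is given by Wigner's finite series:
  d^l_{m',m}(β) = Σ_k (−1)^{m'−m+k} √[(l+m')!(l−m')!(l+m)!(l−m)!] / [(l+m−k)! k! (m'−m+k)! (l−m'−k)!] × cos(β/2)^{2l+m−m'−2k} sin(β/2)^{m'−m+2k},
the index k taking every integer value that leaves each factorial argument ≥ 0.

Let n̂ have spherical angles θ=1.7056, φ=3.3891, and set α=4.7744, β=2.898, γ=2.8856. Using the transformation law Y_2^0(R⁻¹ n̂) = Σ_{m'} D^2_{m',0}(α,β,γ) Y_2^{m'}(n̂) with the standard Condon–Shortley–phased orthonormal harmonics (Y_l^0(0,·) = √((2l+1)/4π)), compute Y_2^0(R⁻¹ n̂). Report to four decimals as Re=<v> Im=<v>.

Need the full column D^2_{m',0} for m'=−2..2 at α=4.7744, β=2.898, γ=2.8856.
cos(β/2)=0.121495, sin(β/2)=0.992592
d^2_{-2,0}: single k=2 term ⇒ +0.035624;  D = -0.035350-0.004407i
d^2_{-1,0}: k∈[1..2] ⇒ +0.004360 -0.291037 = -0.286676;  D = -0.017766+0.286125i
d^2_{0,0}: k∈[0..2] ⇒ +0.000218 -0.058173 +0.970696 = +0.912741;  D = +0.912741+0.000000i
d^2_{1,0}: k∈[0..1] ⇒ -0.004360 +0.291037 = +0.286676;  D = +0.017766+0.286125i
d^2_{2,0}: single k=0 term ⇒ +0.035624;  D = -0.035350+0.004407i
Y_2^{m'}(θ=1.7056,φ=3.3891) and Σ D·Y over m':
  (-0.0353-0.0044i)·(+0.3338-0.1802i)  (-0.0178+0.2861i)·(+0.0997-0.0252i)  (+0.9127+0.0000i)·(-0.2983+0.0000i)  (+0.0178+0.2861i)·(-0.0997-0.0252i)  (-0.0353+0.0044i)·(+0.3338+0.1802i)
Y_2^0(R⁻¹ n̂) = -0.286578-0.000000i

Re=-0.2866 Im=0.0000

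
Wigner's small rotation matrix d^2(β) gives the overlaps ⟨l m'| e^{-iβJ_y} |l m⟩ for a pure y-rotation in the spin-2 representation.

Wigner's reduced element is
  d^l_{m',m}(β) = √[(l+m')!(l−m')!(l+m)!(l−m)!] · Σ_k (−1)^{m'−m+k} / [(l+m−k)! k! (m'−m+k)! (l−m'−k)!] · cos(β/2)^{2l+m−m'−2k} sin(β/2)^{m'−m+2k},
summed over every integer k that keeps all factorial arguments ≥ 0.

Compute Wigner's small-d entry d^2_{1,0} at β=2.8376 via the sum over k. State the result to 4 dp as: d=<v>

d=0.3498

d^2_{1,0}(β=2.8376) via Wigner's sum:
Half-angle: c=0.151412, s=0.988471. N=√(6·1·2·2)=4.898979
k∈{0,1} keeps every argument non-negative
  k=0: (−1)^1·4.8990/(2)·0.1514^3·0.9885^1 = -0.008405
  k=1: (−1)^2·4.8990/(2)·0.1514^1·0.9885^3 = +0.358201
d^2_{1,0}(2.8376) = -0.008405 +0.358201 = +0.349796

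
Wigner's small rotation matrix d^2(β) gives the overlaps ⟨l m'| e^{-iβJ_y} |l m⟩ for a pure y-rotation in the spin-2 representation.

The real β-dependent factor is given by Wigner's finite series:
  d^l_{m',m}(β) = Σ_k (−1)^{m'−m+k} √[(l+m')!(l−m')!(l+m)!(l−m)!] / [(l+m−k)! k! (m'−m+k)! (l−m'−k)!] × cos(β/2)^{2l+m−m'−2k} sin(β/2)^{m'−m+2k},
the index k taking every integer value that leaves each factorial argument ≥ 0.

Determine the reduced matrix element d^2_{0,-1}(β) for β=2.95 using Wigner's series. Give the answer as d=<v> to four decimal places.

d=0.2290

d^2_{0,-1}(β=2.95) via Wigner's sum:
c=cos(2.95/2)=0.095650, s=sin(2.95/2)=0.995415; N=√[2·2·1·6]=4.898979
k∈{0,1} keeps every argument non-negative
  k=0: (−1)^1·4.8990/(2)·0.0956^3·0.9954^1 = -0.002134
  k=1: (−1)^2·4.8990/(2)·0.0956^1·0.9954^3 = +0.231085
d^2_{0,-1}(2.95) = -0.002134 +0.231085 = +0.228952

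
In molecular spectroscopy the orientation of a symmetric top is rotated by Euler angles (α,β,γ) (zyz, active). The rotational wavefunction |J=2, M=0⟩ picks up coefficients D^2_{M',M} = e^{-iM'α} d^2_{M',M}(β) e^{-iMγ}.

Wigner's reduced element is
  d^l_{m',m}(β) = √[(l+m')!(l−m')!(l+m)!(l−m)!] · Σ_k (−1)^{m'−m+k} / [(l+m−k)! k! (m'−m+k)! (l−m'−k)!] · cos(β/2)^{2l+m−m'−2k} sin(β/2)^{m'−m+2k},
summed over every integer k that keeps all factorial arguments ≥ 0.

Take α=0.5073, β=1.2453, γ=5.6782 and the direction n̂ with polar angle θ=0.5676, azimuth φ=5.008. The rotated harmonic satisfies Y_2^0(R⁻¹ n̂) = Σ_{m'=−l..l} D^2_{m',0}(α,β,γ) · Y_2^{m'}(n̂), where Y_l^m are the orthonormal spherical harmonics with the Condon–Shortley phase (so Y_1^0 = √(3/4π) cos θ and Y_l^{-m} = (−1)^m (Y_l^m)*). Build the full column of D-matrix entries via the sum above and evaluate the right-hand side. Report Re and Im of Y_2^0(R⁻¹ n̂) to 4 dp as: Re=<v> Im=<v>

Need the full column D^2_{m',0} for m'=−2..2 at α=0.5073, β=1.2453, γ=5.6782.
cos(β/2)=0.812336, sin(β/2)=0.583190
d^2_{-2,0}: single k=2 term ⇒ +0.549752;  D = +0.290247+0.466888i
d^2_{-1,0}: k∈[1..2] ⇒ +0.765760 -0.394676 = +0.371083;  D = +0.324349+0.180279i
d^2_{0,0}: k∈[0..2] ⇒ +0.435454 -0.897741 +0.115675 = -0.346612;  D = -0.346612+0.000000i
d^2_{1,0}: k∈[0..1] ⇒ -0.765760 +0.394676 = -0.371083;  D = -0.324349+0.180279i
d^2_{2,0}: single k=0 term ⇒ +0.549752;  D = +0.290247-0.466888i
Y_2^{m'}(θ=0.5676,φ=5.008) and Σ D·Y over m':
  (+0.2902+0.4669i)·(-0.0927+0.0622i)  (+0.3243+0.1803i)·(+0.1020+0.3350i)  (-0.3466+0.0000i)·(+0.3573+0.0000i)  (-0.3243+0.1803i)·(-0.1020+0.3350i)  (+0.2902-0.4669i)·(-0.0927-0.0622i)
Y_2^0(R⁻¹ n̂) = -0.290373+0.000000i

Re=-0.2904 Im=0.0000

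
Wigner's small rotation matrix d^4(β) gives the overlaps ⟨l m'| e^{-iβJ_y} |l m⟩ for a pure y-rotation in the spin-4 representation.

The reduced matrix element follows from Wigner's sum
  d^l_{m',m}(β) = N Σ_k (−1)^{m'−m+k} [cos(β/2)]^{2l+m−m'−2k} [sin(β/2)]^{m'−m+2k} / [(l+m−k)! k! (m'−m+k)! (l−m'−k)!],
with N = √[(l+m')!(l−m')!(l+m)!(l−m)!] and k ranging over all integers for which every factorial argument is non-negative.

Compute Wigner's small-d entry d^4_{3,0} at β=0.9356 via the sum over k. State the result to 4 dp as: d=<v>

d=-0.4577

d^4_{3,0}(β=0.9356) via Wigner's sum:
c=cos(0.9356/2)=0.892562, s=sin(0.9356/2)=0.450924; N=√[5040·1·24·24]=1703.830978
Admissible k: 0..1 (factorial args all ≥0)
  k=0: (−1)^3·1703.8310/(144)·0.8926^5·0.4509^3 = -0.614563
  k=1: (−1)^4·1703.8310/(144)·0.8926^3·0.4509^5 = +0.156854
d^4_{3,0}(0.9356) = -0.614563 +0.156854 = -0.457709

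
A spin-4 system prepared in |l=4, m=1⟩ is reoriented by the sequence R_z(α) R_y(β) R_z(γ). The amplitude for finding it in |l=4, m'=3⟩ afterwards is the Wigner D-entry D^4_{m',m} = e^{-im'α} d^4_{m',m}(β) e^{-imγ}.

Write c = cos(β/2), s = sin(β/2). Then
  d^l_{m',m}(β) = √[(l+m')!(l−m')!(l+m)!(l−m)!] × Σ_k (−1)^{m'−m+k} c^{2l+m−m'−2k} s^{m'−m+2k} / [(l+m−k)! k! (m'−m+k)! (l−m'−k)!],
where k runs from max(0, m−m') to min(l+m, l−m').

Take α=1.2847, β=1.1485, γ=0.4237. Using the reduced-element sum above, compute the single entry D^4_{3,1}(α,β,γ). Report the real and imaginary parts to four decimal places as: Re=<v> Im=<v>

First d^4_{3,1}(β=1.1485), then the phase factors e^{-i(3)α} and e^{-i(1)γ}:
Half-angle: c=0.839600, s=0.543205. N=√(5040·1·120·6)=1904.940944
k: max(0,(1)−(3))=0 … min(4+(1),4−(3))=1
  k=0: (−1)^2·1904.9409/(240)·0.8396^6·0.5432^2 = +0.820413
  k=1: (−1)^3·1904.9409/(144)·0.8396^4·0.5432^4 = -0.572354
d^4_{3,1}(1.1485) = +0.820413 -0.572354 = +0.248059
D = (-0.756725+0.653733i)·(+0.248059)·(+0.911574-0.411136i) = -0.104442+0.225001i

Re=-0.1044 Im=0.2250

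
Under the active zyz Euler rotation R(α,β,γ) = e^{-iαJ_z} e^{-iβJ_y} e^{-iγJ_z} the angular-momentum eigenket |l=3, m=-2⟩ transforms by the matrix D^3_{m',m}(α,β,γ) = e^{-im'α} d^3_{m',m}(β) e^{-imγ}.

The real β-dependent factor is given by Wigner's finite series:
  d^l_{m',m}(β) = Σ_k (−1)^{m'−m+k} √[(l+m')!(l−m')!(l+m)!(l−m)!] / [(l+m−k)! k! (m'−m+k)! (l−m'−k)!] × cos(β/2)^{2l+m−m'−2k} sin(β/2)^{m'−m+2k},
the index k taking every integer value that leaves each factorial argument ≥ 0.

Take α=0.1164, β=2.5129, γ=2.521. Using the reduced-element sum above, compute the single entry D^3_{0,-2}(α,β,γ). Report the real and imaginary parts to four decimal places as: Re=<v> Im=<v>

Re=-0.1240 Im=0.3624

First d^3_{0,-2}(β=2.5129), then the phase factors e^{-i(0)α} and e^{-i(-2)γ}:
With c≡cos(β/2)=0.309195 and s≡sin(β/2)=0.950999, N=[6·6·1·120]^{1/2}=65.726707
k∈{0,1} keeps every argument non-negative
  k=0: (−1)^2·65.7267/(12)·0.3092^4·0.9510^2 = +0.045274
  k=1: (−1)^3·65.7267/(12)·0.3092^2·0.9510^4 = -0.428297
d^3_{0,-2}(2.5129) = +0.045274 -0.428297 = -0.383023
Phases: e^{-i·(0)·0.1164}=+1.000000+0.000000i, e^{-i·(-2)·2.521}=+0.323675-0.946168i ⇒ D=-0.123975+0.362404i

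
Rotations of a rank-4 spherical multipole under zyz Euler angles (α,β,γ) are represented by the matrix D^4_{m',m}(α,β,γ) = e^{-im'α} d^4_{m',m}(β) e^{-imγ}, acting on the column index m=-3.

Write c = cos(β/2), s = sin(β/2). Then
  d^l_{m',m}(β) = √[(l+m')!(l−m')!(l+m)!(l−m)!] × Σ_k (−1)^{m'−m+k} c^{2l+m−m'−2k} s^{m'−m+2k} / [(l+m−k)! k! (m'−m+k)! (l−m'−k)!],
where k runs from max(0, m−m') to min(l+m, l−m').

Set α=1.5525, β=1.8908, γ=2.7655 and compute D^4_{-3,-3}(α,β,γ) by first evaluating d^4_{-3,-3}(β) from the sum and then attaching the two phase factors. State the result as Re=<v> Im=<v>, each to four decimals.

Re=-0.1587 Im=-0.0648

First d^4_{-3,-3}(β=1.8908), then the phase factors e^{-i(-3)α} and e^{-i(-3)γ}:
c=cos(1.8908/2)=0.585419, s=sin(1.8908/2)=0.810731; N=√[1·5040·1·5040]=5040.000000
Admissible k: 0..1 (factorial args all ≥0)
  k=0: (−1)^0·5040.0000/(5040)·0.5854^8·0.8107^0 = +0.013795
  k=1: (−1)^1·5040.0000/(720)·0.5854^6·0.8107^2 = -0.185204
d^4_{-3,-3}(1.8908) = +0.013795 -0.185204 = -0.171409
D = (-0.054861-0.998494i)·(-0.171409)·(-0.428217+0.903676i) = -0.158692-0.064792i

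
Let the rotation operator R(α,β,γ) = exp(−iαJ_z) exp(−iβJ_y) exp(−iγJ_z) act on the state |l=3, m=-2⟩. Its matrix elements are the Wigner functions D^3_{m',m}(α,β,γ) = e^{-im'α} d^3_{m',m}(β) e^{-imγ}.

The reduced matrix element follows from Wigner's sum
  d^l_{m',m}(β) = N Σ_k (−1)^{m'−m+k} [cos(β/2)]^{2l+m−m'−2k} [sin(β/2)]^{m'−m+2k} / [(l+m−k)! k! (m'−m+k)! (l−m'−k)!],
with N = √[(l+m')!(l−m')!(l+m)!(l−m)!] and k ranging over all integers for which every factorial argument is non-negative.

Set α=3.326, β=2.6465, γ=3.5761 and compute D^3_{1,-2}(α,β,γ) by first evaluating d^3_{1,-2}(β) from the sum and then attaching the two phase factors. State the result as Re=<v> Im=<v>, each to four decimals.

Split into d^3_{1,-2}(β=2.6465) × two z-phases.
Half-angle: c=0.245026, s=0.969517. N=√(24·2·1·120)=75.894664
The bounds max(0,m−m')=0 and min(l+m,l−m')=1 give 2 terms
  k=0: (−1)^3·75.8947/(12)·0.2450^3·0.9695^3 = -0.084787
  k=1: (−1)^4·75.8947/(24)·0.2450^1·0.9695^5 = +0.663725
d^3_{1,-2}(2.6465) = -0.084787 +0.663725 = +0.578937
Phases: e^{-i·(1)·3.326}=-0.983045+0.183364i, e^{-i·(-2)·3.5761}=+0.645579+0.763693i ⇒ D=-0.448484-0.366102i

Re=-0.4485 Im=-0.3661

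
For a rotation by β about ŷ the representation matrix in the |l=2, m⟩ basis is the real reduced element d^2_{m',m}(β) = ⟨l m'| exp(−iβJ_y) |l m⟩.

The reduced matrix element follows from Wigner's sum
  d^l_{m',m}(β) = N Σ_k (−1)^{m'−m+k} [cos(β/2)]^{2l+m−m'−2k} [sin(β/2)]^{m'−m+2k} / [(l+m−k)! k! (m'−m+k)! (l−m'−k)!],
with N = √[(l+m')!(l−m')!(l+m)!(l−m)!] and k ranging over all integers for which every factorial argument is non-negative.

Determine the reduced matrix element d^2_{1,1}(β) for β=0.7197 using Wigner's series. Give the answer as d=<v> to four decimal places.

d=0.4415

d^2_{1,1}(β=0.7197) via Wigner's sum:
c=cos(0.7197/2)=0.935950, s=sin(0.7197/2)=0.352134; N=√[6·1·6·1]=6.000000
k∈{0,1} keeps every argument non-negative
  k=0: (−1)^0·6.0000/(6)·0.9359^4·0.3521^0 = +0.767379
  k=1: (−1)^1·6.0000/(2)·0.9359^2·0.3521^2 = -0.325868
d^2_{1,1}(0.7197) = +0.767379 -0.325868 = +0.441511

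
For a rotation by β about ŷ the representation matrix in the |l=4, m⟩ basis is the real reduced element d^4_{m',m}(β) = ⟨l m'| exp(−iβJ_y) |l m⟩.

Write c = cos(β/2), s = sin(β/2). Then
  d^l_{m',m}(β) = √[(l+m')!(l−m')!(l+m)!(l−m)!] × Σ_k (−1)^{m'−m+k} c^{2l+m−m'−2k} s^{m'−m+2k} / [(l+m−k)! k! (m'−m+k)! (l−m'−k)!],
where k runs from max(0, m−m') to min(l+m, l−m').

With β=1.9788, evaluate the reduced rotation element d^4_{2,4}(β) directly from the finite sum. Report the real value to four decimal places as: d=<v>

d=0.1014

d^4_{2,4}(β=1.9788) via Wigner's sum:
c=cos(1.9788/2)=0.549191, s=sin(1.9788/2)=0.835697; N=√[720·2·40320·1]=7619.763776
The bounds max(0,m−m')=2 and min(l+m,l−m')=2 give 1 term
  k=2: (−1)^0·7619.7638/(1440)·0.5492^6·0.8357^2 = +0.101395
d^4_{2,4}(1.9788) = +0.101395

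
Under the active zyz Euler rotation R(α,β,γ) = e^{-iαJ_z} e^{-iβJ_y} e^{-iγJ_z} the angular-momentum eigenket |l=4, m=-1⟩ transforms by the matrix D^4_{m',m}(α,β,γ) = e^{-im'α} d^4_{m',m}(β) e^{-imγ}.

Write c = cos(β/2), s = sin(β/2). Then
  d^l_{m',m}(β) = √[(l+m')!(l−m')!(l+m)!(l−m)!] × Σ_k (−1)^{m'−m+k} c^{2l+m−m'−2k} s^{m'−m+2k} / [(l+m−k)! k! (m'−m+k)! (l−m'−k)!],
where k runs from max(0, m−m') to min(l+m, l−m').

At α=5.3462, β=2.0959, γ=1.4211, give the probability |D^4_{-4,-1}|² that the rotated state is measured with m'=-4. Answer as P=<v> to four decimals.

D^4_{-4,-1}(5.3462,2.0959,1.4211) = e^{-i·-4·5.3462}·d^4_{-4,-1}(2.0959)·e^{-i·-1·1.4211}. Compute d first:
Half-angle: c=0.499348, s=0.866401. N=√(1·40320·6·120)=5387.986637
The bounds max(0,m−m')=3 and min(l+m,l−m')=3 give 1 term
  k=3: (−1)^0·5387.9866/(720)·0.4993^5·0.8664^3 = +0.151102
d^4_{-4,-1}(2.0959) = +0.151102
|D^4_{-4,-1}|² = |d^4_{-4,-1}(β)|² = (+0.151102)² = 0.022832 (the z-rotation phases have unit modulus)

P=0.0228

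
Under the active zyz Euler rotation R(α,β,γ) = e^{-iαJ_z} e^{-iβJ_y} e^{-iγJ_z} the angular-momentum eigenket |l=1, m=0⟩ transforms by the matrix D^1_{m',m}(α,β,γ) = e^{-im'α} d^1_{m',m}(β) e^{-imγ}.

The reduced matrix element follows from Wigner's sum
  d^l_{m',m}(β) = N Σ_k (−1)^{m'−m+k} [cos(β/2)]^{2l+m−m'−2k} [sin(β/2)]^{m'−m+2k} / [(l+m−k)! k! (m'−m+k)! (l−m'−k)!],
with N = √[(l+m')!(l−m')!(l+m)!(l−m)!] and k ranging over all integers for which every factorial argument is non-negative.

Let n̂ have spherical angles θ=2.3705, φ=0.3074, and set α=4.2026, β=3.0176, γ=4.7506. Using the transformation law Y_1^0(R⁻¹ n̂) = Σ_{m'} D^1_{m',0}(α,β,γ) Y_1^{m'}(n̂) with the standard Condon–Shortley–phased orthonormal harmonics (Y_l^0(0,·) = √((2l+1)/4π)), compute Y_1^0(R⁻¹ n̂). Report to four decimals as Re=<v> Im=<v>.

Re=0.3170 Im=0.0000

Need the full column D^1_{m',0} for m'=−1..1 at α=4.2026, β=3.0176, γ=4.7506.
cos(β/2)=0.061957, sin(β/2)=0.998079
d^1_{-1,0}: single k=1 term ⇒ +0.087452;  D = -0.042676-0.076332i
d^1_{0,0}: k∈[0..1] ⇒ +0.003839 -0.996161 = -0.992323;  D = -0.992323+0.000000i
d^1_{1,0}: single k=0 term ⇒ -0.087452;  D = +0.042676-0.076332i
Y_1^{m'}(θ=2.3705,φ=0.3074) and Σ D·Y over m':
  (-0.0427-0.0763i)·(+0.2295-0.0729i)  (-0.9923+0.0000i)·(-0.3504+0.0000i)  (+0.0427-0.0763i)·(-0.2295-0.0729i)
Y_1^0(R⁻¹ n̂) = +0.317001+0.000000i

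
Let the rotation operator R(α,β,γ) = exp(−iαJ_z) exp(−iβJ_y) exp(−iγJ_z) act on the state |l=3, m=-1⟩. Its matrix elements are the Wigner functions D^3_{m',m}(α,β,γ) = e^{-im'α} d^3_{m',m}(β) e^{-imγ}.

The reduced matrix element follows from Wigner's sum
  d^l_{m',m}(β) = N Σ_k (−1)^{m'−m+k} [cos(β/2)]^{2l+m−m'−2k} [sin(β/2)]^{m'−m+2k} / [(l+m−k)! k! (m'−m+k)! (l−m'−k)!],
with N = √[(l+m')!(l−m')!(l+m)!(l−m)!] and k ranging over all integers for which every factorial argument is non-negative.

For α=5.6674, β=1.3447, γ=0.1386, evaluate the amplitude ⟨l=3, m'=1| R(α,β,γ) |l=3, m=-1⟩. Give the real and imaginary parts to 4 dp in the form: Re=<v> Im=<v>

Re=0.1410 Im=0.1325

D^3_{1,-1}(5.6674,1.3447,0.1386) = e^{-i·1·5.6674}·d^3_{1,-1}(1.3447)·e^{-i·-1·0.1386}. Compute d first:
With c≡cos(β/2)=0.782360 and s≡sin(β/2)=0.622826, N=[24·2·2·24]^{1/2}=48.000000
The bounds max(0,m−m')=0 and min(l+m,l−m')=2 give 3 terms
  k=0: (−1)^2·48.0000/(8)·0.7824^4·0.6228^2 = +0.871991
  k=1: (−1)^3·48.0000/(6)·0.7824^2·0.6228^4 = -0.736836
  k=2: (−1)^4·48.0000/(48)·0.7824^0·0.6228^6 = +0.058372
d^3_{1,-1}(1.3447) = +0.871991 -0.736836 +0.058372 = +0.193526
D = (+0.816320+0.577600i)·(+0.193526)·(+0.990410+0.138157i) = +0.141021+0.132535i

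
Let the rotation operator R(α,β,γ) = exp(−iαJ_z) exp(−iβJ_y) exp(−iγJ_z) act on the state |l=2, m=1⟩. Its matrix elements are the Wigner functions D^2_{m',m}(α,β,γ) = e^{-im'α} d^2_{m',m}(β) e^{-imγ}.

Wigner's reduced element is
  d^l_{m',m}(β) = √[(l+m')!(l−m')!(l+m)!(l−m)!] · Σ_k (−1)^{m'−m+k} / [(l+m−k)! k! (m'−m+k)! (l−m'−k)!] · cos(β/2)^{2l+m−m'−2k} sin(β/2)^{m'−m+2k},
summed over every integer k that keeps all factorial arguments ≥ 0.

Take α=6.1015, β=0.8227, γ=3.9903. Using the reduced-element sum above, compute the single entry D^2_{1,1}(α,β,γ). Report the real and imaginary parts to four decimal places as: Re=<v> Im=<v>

Re=-0.2379 Im=0.1874

First d^2_{1,1}(β=0.8227), then the phase factors e^{-i(1)α} and e^{-i(1)γ}:
c=cos(0.8227/2)=0.916582, s=sin(0.8227/2)=0.399847; N=√[6·1·6·1]=6.000000
The bounds max(0,m−m')=0 and min(l+m,l−m')=1 give 2 terms
  k=0: (−1)^0·6.0000/(6)·0.9166^4·0.3998^0 = +0.705806
  k=1: (−1)^1·6.0000/(2)·0.9166^2·0.3998^2 = -0.402950
d^2_{1,1}(0.8227) = +0.705806 -0.402950 = +0.302855
Attach z-rotation phases: D = e^{-i(1)(6.1015)}·(+0.302855)·e^{-i(1)(3.9903)} = -0.237943+0.187361i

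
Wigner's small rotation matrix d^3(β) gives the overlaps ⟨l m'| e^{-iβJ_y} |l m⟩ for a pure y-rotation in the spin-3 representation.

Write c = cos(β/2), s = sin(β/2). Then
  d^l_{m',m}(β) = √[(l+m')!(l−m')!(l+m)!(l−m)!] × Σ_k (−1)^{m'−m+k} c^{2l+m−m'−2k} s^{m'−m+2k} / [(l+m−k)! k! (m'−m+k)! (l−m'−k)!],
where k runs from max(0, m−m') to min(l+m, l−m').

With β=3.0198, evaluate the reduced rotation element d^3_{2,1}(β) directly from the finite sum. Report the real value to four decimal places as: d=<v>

d=0.0014

d^3_{2,1}(β=3.0198) via Wigner's sum:
With c≡cos(β/2)=0.060859 and s≡sin(β/2)=0.998146, N=[120·1·24·2]^{1/2}=75.894664
Admissible k: 0..1 (factorial args all ≥0)
  k=0: (−1)^1·75.8947/(24)·0.0609^5·0.9981^1 = -0.000003
  k=1: (−1)^2·75.8947/(12)·0.0609^3·0.9981^3 = +0.001418
d^3_{2,1}(3.0198) = -0.000003 +0.001418 = +0.001415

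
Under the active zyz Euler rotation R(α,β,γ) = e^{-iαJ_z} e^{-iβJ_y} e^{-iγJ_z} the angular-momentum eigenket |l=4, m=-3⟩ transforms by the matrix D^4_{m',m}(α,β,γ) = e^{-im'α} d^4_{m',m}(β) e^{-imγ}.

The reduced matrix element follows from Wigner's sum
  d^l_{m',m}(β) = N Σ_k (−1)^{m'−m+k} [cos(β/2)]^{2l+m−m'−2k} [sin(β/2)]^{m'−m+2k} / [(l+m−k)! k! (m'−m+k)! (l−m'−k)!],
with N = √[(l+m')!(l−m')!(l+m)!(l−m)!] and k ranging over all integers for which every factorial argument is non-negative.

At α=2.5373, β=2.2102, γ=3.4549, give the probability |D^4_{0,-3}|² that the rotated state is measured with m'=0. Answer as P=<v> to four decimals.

First d^4_{0,-3}(β=2.2102), then the phase factors e^{-i(0)α} and e^{-i(-3)γ}:
c=cos(2.2102/2)=0.449045, s=sin(2.2102/2)=0.893509; N=√[24·24·1·5040]=1703.830978
Admissible k: 0..1 (factorial args all ≥0)
  k=0: (−1)^3·1703.8310/(144)·0.4490^5·0.8935^3 = -0.154103
  k=1: (−1)^4·1703.8310/(144)·0.4490^3·0.8935^5 = +0.610139
d^4_{0,-3}(2.2102) = -0.154103 +0.610139 = +0.456036
|D^4_{0,-3}|² = |d^4_{0,-3}(β)|² = (+0.456036)² = 0.207969 (the z-rotation phases have unit modulus)

P=0.2080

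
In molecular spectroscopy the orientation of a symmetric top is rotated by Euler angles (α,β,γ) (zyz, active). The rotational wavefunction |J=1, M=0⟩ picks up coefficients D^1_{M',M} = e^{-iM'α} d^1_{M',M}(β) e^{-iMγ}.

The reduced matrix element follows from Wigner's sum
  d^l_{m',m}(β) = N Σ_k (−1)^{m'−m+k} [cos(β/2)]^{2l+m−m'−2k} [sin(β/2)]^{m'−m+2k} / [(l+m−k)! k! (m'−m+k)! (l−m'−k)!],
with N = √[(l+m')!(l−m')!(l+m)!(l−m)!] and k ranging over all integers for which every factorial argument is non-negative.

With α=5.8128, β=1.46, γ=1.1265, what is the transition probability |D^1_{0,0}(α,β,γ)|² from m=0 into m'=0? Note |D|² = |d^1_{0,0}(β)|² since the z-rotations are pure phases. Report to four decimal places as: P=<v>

P=0.0122

Split into d^1_{0,0}(β=1.46) × two z-phases.
c=cos(1.46/2)=0.745174, s=sin(1.46/2)=0.666870; N=√[1·1·1·1]=1.000000
Admissible k: 0..1 (factorial args all ≥0)
  k=0: (−1)^0·1.0000/(1)·0.7452^2·0.6669^0 = +0.555285
  k=1: (−1)^1·1.0000/(1)·0.7452^0·0.6669^2 = -0.444715
d^1_{0,0}(1.46) = +0.555285 -0.444715 = +0.110570
|D^1_{0,0}|² = |d^1_{0,0}(β)|² = (+0.110570)² = 0.012226 (the z-rotation phases have unit modulus)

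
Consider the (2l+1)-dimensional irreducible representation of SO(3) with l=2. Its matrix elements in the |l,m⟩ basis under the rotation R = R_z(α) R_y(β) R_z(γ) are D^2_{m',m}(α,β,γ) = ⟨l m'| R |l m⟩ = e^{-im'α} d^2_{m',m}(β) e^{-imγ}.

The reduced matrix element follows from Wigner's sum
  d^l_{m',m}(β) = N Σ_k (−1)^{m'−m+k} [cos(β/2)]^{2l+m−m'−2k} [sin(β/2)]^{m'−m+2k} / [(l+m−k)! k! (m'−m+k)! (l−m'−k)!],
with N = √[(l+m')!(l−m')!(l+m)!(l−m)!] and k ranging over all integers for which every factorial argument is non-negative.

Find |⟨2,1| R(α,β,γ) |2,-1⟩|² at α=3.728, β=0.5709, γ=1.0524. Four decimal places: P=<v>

P=0.0453

Split into d^2_{1,-1}(β=0.5709) × two z-phases.
c=cos(0.5709/2)=0.959535, s=sin(0.5709/2)=0.281589; N=√[6·1·1·6]=6.000000
Admissible k: 0..1 (factorial args all ≥0)
  k=0: (−1)^2·6.0000/(2)·0.9595^2·0.2816^2 = +0.219016
  k=1: (−1)^3·6.0000/(6)·0.9595^0·0.2816^4 = -0.006287
d^2_{1,-1}(0.5709) = +0.219016 -0.006287 = +0.212728
|D^2_{1,-1}|² = |d^2_{1,-1}(β)|² = (+0.212728)² = 0.045253 (the z-rotation phases have unit modulus)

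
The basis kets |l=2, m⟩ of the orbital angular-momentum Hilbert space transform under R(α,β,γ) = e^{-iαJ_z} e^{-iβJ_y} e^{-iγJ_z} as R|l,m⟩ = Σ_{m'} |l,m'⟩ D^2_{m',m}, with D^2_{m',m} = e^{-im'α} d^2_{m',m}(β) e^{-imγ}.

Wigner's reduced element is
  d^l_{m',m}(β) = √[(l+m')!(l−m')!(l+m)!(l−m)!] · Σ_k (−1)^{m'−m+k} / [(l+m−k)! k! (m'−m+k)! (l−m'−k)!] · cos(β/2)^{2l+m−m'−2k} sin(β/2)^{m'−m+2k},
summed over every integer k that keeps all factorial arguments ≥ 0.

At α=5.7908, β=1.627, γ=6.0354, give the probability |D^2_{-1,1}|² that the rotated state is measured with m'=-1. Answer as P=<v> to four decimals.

Split into d^2_{-1,1}(β=1.627) × two z-phases.
Half-angle: c=0.686959, s=0.726696. N=√(1·6·6·1)=6.000000
Admissible k: 2..3 (factorial args all ≥0)
  k=2: (−1)^0·6.0000/(2)·0.6870^2·0.7267^2 = +0.747633
  k=3: (−1)^1·6.0000/(6)·0.6870^0·0.7267^4 = -0.278876
d^2_{-1,1}(1.627) = +0.747633 -0.278876 = +0.468757
|D^2_{-1,1}|² = |d^2_{-1,1}(β)|² = (+0.468757)² = 0.219734 (the z-rotation phases have unit modulus)

P=0.2197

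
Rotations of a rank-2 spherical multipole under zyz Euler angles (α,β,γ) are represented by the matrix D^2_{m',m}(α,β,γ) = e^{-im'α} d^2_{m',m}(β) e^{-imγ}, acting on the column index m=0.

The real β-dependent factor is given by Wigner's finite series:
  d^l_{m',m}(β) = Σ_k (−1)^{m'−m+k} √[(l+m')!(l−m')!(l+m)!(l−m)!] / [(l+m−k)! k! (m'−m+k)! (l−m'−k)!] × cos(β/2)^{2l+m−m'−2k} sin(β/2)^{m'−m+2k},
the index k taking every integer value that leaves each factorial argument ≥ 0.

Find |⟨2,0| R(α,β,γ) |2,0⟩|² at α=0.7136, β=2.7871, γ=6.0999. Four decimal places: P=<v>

First d^2_{0,0}(β=2.7871), then the phase factors e^{-i(0)α} and e^{-i(0)γ}:
Half-angle: c=0.176320, s=0.984333. N=√(2·2·2·2)=4.000000
k∈{0,1,2} keeps every argument non-negative
  k=0: (−1)^0·4.0000/(4)·0.1763^4·0.9843^0 = +0.000967
  k=1: (−1)^1·4.0000/(1)·0.1763^2·0.9843^2 = -0.120489
  k=2: (−1)^2·4.0000/(4)·0.1763^0·0.9843^4 = +0.938789
d^2_{0,0}(2.7871) = +0.000967 -0.120489 +0.938789 = +0.819267
|D^2_{0,0}|² = |d^2_{0,0}(β)|² = (+0.819267)² = 0.671199 (the z-rotation phases have unit modulus)

P=0.6712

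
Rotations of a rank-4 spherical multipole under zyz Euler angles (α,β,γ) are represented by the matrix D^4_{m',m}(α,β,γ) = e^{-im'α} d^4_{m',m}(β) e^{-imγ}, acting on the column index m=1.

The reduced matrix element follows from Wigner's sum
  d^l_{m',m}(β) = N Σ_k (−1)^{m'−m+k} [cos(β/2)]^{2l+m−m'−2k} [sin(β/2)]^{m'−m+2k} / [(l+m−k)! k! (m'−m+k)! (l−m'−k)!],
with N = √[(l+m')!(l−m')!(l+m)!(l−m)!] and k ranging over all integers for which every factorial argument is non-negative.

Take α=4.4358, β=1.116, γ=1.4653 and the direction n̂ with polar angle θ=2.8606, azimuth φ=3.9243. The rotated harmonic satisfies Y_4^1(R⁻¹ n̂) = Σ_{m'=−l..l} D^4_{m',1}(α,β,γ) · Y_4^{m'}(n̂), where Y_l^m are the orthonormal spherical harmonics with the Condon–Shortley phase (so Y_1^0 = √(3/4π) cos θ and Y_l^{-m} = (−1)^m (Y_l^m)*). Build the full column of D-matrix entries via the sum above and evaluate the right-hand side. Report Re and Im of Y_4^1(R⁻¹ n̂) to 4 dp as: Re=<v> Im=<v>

Need the full column D^4_{m',1} for m'=−4..4 at α=4.4358, β=1.116, γ=1.4653.
cos(β/2)=0.848316, sin(β/2)=0.529491
d^4_{-4,1}: single k=5 term ⇒ +0.190133;  D = -0.160080-0.102592i
d^4_{-3,1}: k∈[4..5] ⇒ +0.538496 -0.125874 = +0.412622;  D = +0.309047-0.273399i
d^4_{-2,1}: k∈[3..5] ⇒ +0.922311 -0.538977 +0.041995 = +0.425330;  D = +0.184115+0.383415i
d^4_{-1,1}: k∈[2..5] ⇒ +1.044869 -1.221194 +0.237879 -0.006178 = +0.055376;  D = -0.054567+0.009428i
d^4_{0,1}: k∈[1..4] ⇒ +0.748645 -1.749963 +0.681758 -0.044267 = -0.363826;  D = -0.038311+0.361804i
d^4_{1,1}: k∈[0..3] ⇒ +0.268201 -1.567304 +1.221194 -0.158586 = -0.236495;  D = -0.219441-0.088179i
d^4_{2,1}: k∈[0..2] ⇒ -0.710227 +1.383467 -0.359318 = +0.313922;  D = -0.192142+0.248251i
d^4_{3,1}: k∈[0..1] ⇒ +0.829339 -0.538496 = +0.290843;  D = -0.172646-0.234058i
d^4_{4,1}: single k=0 term ⇒ -0.488041;  D = -0.456938+0.171442i
Y_4^{m'}(θ=2.8606,φ=3.9243) and Σ D·Y over m':
  (-0.1601-0.1026i)·(-0.0026-0.0000i)  (+0.3090-0.2734i)·(-0.0180-0.0183i)  (+0.1841+0.3834i)·(+0.0008-0.1405i)  (-0.0546+0.0094i)·(+0.3094-0.3077i)  (-0.0383+0.3618i)·(+0.5428+0.0000i)  (-0.2194-0.0882i)·(-0.3094-0.3077i)  (-0.1921+0.2483i)·(+0.0008+0.1405i)  (-0.1726-0.2341i)·(+0.0180-0.0183i)  (-0.4569+0.1714i)·(-0.0026+0.0000i)
Y_4^1(R⁻¹ n̂) = +0.008631+0.256529i

Re=0.0086 Im=0.2565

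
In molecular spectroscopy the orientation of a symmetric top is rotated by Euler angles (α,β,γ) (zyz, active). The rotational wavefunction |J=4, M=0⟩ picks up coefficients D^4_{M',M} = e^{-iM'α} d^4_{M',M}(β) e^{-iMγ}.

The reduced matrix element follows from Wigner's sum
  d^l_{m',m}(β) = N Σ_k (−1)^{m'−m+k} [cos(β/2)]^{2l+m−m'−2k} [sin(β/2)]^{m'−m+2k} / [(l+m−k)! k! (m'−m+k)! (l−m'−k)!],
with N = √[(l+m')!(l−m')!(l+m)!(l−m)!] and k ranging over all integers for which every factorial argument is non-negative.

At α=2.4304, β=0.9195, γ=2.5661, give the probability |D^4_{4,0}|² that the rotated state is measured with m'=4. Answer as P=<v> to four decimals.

P=0.0438

First d^4_{4,0}(β=0.9195), then the phase factors e^{-i(4)α} and e^{-i(0)γ}:
With c≡cos(β/2)=0.896163 and s≡sin(β/2)=0.443724, N=[40320·1·24·24]^{1/2}=4819.161753
The bounds max(0,m−m')=0 and min(l+m,l−m')=0 give 1 term
  k=0: (−1)^4·4819.1618/(576)·0.8962^4·0.4437^4 = +0.209194
d^4_{4,0}(0.9195) = +0.209194
|D^4_{4,0}|² = |d^4_{4,0}(β)|² = (+0.209194)² = 0.043762 (the z-rotation phases have unit modulus)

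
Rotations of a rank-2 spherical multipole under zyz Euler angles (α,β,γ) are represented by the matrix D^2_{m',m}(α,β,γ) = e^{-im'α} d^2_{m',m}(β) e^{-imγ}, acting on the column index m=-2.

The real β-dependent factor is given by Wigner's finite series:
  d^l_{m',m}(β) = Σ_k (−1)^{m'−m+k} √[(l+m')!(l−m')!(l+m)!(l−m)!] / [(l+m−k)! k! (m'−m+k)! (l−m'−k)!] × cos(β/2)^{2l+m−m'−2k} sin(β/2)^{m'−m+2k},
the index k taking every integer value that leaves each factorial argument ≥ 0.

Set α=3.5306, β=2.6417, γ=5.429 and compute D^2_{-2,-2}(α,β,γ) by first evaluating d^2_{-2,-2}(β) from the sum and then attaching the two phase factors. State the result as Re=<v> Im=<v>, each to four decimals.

Re=0.0022 Im=-0.0030

Split into d^2_{-2,-2}(β=2.6417) × two z-phases.
With c≡cos(β/2)=0.247352 and s≡sin(β/2)=0.968926, N=[1·24·1·24]^{1/2}=24.000000
k∈{0} keeps every argument non-negative
  k=0: (−1)^0·24.0000/(24)·0.2474^4·0.9689^0 = +0.003743
d^2_{-2,-2}(2.6417) = +0.003743
Phases: e^{-i·(-2)·3.5306}=+0.712308+0.701867i, e^{-i·(-2)·5.429}=-0.137141-0.990552i ⇒ D=+0.002237-0.003002i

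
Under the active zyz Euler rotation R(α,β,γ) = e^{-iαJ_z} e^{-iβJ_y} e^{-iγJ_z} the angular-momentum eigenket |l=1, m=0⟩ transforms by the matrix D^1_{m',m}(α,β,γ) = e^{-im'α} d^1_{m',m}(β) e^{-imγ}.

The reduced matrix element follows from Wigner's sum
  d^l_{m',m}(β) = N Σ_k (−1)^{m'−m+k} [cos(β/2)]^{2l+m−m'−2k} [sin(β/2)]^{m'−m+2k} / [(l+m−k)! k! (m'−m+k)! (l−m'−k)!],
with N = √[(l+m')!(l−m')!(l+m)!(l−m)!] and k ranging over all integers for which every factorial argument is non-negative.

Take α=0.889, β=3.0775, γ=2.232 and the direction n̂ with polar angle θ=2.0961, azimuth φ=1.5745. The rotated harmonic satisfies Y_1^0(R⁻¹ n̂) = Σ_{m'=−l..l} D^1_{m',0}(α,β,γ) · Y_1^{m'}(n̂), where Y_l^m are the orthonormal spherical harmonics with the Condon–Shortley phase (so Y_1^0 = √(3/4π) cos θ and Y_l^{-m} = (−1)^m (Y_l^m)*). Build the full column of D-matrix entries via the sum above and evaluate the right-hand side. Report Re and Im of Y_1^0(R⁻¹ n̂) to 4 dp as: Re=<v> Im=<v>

Re=0.2655 Im=0.0000

Need the full column D^1_{m',0} for m'=−1..1 at α=0.889, β=3.0775, γ=2.232.
cos(β/2)=0.032041, sin(β/2)=0.999487
d^1_{-1,0}: single k=1 term ⇒ +0.045289;  D = +0.028541+0.035165i
d^1_{0,0}: k∈[0..1] ⇒ +0.001027 -0.998973 = -0.997947;  D = -0.997947+0.000000i
d^1_{1,0}: single k=0 term ⇒ -0.045289;  D = -0.028541+0.035165i
Y_1^{m'}(θ=2.0961,φ=1.5745) and Σ D·Y over m':
  (+0.0285+0.0352i)·(-0.0011-0.2989i)  (-0.9979+0.0000i)·(-0.2450+0.0000i)  (-0.0285+0.0352i)·(+0.0011-0.2989i)
Y_1^0(R⁻¹ n̂) = +0.265478+0.000000i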